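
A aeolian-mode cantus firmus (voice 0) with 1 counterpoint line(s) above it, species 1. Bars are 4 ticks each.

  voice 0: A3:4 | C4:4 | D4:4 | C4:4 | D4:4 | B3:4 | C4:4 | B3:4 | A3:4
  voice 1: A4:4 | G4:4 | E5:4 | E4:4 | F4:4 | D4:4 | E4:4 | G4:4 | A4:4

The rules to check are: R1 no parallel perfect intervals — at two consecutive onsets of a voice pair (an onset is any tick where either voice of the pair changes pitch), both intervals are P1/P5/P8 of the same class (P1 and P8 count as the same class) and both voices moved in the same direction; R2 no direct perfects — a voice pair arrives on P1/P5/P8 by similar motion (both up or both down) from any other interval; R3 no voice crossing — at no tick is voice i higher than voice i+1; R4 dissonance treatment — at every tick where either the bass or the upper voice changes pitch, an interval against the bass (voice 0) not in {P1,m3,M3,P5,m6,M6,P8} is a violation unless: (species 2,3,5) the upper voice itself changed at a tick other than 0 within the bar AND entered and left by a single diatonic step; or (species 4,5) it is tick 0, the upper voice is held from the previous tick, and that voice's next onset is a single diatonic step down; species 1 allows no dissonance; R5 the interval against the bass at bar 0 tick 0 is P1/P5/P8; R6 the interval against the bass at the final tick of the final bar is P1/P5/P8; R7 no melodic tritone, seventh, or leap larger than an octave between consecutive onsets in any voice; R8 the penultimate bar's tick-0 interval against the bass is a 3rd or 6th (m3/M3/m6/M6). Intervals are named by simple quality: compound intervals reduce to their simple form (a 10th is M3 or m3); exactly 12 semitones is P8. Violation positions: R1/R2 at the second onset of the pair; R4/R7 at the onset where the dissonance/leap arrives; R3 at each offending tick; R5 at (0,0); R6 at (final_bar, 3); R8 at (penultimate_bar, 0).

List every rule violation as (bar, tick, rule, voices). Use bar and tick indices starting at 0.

(2, 0, R4, (0, 1))

bar 0: v0=A3 v1=A4 downbeat P8
bar 1: v0=C4 v1=G4 downbeat P5
bar 2: v0=D4 v1=E5 downbeat M2
bar 3: v0=C4 v1=E4 downbeat M3
bar 4: v0=D4 v1=F4 downbeat m3
bar 5: v0=B3 v1=D4 downbeat m3
bar 6: v0=C4 v1=E4 downbeat M3
bar 7: v0=B3 v1=G4 downbeat m6
bar 8: v0=A3 v1=A4 downbeat P8
  -> R4 @ bar 2 tick 0 v(0, 1): D4/E5 M2 untreated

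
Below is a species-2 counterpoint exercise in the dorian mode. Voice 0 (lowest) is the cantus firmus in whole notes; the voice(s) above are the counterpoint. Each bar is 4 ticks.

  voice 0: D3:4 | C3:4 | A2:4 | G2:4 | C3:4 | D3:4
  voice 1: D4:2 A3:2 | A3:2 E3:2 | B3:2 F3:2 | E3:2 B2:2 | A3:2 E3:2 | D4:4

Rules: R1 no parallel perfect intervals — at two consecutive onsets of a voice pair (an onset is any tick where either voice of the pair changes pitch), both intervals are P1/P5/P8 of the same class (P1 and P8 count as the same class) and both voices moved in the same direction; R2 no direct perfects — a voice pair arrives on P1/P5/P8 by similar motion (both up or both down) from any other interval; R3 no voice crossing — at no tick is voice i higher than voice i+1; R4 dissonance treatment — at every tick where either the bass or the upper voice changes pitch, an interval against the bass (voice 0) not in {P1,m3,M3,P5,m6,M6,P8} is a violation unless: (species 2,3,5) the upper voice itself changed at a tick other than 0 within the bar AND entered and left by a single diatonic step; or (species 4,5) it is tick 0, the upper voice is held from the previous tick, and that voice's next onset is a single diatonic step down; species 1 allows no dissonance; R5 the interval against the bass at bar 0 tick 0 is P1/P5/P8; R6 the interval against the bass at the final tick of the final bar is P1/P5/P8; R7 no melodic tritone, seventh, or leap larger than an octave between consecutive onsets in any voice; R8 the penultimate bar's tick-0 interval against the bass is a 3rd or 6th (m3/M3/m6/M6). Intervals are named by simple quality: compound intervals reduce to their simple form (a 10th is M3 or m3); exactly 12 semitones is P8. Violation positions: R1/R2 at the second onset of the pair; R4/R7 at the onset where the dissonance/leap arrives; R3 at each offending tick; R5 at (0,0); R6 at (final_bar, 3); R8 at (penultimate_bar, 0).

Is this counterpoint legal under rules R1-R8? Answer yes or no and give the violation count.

bar 0: v0=D3 v1=D4 (P8)
bar 1: v0=C3 v1=A3 (M6)
bar 2: v0=A2 v1=B3 (M2)
bar 3: v0=G2 v1=E3 (M6)
bar 4: v0=C3 v1=A3 (M6)
bar 5: v0=D3 v1=D4 (P8)
  R4 @ bar2.0: A2/B3 M2 untreated
  R7 @ bar2.2: B3->F3 leap 6st
  R7 @ bar4.0: B2->A3 leap 10st
  R2 @ bar5.0: C3/E3 M3 -> D3/D4 P8 similar
  R7 @ bar5.0: E3->D4 leap 10st

No (5 violations)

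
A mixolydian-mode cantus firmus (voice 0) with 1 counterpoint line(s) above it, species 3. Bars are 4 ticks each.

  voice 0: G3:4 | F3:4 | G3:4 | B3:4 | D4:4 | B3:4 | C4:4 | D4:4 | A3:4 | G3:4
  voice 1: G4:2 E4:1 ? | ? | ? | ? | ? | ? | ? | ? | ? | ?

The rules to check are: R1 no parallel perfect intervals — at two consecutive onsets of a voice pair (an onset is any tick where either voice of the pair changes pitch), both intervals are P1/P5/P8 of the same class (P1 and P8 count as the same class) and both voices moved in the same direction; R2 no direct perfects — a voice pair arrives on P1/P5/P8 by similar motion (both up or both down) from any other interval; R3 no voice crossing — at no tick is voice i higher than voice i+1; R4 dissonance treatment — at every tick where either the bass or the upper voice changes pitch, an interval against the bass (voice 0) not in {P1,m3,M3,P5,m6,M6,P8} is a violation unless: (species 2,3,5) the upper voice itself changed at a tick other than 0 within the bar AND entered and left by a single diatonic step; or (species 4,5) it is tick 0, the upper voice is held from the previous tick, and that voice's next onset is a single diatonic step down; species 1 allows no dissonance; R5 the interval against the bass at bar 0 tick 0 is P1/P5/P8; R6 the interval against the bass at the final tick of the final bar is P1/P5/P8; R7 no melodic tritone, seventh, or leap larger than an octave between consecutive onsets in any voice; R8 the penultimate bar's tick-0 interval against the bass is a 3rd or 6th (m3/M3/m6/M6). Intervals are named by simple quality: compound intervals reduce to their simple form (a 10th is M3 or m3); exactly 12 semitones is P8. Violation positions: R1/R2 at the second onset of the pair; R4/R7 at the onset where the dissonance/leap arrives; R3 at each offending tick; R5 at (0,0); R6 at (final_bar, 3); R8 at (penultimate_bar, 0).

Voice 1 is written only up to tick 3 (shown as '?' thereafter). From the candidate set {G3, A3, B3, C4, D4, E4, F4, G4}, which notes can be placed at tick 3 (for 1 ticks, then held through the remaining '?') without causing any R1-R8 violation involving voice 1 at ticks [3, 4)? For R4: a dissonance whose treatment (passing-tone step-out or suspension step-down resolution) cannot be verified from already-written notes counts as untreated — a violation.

{B3, D4, E4, G3, G4}

G3: legal
A3: violates R4
B3: legal
C4: violates R4
D4: legal
E4: legal
F4: violates R4
G4: legal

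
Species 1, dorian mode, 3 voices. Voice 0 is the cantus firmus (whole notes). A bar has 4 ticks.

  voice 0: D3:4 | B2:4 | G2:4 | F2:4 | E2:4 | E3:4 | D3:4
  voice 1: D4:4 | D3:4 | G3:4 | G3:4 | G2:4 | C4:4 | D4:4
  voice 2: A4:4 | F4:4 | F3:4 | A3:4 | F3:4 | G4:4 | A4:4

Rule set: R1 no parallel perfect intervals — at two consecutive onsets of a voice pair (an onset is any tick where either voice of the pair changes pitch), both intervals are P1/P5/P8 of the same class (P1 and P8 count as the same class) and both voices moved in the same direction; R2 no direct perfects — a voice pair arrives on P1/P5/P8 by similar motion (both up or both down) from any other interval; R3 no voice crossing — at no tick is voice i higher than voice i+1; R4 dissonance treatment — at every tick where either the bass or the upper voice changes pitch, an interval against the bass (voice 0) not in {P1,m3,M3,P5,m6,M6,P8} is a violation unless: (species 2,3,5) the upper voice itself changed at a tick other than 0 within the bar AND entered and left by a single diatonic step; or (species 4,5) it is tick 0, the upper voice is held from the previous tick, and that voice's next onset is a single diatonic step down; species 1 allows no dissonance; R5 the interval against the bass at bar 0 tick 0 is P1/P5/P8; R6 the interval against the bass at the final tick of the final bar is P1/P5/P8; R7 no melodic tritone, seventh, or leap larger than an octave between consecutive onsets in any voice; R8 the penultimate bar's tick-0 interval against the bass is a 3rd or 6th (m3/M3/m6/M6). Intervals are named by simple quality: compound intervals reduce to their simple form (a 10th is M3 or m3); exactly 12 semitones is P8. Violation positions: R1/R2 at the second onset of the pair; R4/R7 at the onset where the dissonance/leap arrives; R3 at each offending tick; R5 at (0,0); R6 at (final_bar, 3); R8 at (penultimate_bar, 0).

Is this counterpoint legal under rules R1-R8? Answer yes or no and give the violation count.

bar 0: v0=D3 v1=D4 v2=A4 (P5)
bar 1: v0=B2 v1=D3 v2=F4 (TT)
bar 2: v0=G2 v1=G3 v2=F3 (m7)
bar 3: v0=F2 v1=G3 v2=A3 (M3)
bar 4: v0=E2 v1=G2 v2=F3 (m2)
bar 5: v0=E3 v1=C4 v2=G4 (m3)
bar 6: v0=D3 v1=D4 v2=A4 (P5)
  R4 @ bar1.0: B2/F4 TT untreated
  R3 @ bar2.0: G3 above F3
  R4 @ bar2.0: G2/F3 m7 untreated
  R3 @ bar2.1: G3 above F3
  R3 @ bar2.2: G3 above F3
  R3 @ bar2.3: G3 above F3
  R4 @ bar3.0: F2/G3 M2 untreated
  R4 @ bar4.0: E2/F3 m2 untreated
  R2 @ bar5.0: G2/F3 m7 -> C4/G4 P5 similar
  R7 @ bar5.0: G2->C4 leap 17st
  R7 @ bar5.0: F3->G4 leap 14st
  R1 @ bar6.0: C4/G4 P5 -> D4/A4 P5 similar

No (12 violations)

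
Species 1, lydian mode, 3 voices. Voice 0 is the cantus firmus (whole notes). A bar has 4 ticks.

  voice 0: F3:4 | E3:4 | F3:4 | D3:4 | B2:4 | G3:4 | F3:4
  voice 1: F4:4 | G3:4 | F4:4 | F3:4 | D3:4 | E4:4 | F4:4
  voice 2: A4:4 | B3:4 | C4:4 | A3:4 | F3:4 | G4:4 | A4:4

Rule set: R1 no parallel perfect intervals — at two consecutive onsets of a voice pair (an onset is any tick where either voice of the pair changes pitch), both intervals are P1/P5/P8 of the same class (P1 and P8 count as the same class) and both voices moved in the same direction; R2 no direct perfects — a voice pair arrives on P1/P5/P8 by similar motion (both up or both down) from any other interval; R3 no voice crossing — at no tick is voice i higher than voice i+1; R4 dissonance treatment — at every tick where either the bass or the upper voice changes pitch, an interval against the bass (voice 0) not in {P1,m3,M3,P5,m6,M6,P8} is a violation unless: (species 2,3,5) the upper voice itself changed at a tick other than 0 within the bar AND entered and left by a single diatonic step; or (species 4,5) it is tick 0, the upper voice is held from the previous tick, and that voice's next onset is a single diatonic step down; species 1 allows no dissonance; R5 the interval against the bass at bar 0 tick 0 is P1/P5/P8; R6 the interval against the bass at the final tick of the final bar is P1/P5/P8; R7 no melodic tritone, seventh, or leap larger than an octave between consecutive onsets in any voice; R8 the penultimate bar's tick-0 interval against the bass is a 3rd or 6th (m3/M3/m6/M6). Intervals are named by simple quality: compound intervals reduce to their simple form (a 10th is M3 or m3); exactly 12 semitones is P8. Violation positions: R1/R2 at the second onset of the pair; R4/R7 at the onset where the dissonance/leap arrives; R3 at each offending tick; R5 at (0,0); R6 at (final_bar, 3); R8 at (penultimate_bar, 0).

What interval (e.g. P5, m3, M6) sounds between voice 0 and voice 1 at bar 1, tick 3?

voice 0=E3 voice 1=G3 -> m3

m3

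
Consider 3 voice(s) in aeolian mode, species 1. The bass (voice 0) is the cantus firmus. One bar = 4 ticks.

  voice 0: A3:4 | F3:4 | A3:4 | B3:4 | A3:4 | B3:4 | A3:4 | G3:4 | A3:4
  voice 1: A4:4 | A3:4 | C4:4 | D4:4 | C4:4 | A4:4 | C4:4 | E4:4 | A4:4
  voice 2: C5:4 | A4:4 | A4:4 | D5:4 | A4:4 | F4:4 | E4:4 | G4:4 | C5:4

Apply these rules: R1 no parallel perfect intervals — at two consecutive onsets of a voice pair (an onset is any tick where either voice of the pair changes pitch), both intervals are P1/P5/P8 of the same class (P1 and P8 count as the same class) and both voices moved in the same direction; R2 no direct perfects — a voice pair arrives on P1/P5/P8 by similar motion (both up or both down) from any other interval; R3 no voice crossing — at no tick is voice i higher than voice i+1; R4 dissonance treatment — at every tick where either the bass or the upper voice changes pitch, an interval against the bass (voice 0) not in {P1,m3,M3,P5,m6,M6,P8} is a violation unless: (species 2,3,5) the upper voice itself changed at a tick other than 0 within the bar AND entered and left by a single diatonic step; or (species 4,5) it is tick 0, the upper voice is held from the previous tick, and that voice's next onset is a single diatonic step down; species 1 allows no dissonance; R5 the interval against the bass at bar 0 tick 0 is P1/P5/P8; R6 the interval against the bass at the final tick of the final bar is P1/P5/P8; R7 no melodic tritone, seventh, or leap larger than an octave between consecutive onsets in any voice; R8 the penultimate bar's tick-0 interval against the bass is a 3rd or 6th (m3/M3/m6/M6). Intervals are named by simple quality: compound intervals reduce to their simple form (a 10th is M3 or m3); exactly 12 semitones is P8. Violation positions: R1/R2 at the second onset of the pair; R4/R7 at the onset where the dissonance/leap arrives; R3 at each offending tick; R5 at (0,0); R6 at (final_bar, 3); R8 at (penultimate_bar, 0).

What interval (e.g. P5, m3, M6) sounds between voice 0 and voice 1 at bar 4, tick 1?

voice 0=A3 voice 1=C4 -> m3

m3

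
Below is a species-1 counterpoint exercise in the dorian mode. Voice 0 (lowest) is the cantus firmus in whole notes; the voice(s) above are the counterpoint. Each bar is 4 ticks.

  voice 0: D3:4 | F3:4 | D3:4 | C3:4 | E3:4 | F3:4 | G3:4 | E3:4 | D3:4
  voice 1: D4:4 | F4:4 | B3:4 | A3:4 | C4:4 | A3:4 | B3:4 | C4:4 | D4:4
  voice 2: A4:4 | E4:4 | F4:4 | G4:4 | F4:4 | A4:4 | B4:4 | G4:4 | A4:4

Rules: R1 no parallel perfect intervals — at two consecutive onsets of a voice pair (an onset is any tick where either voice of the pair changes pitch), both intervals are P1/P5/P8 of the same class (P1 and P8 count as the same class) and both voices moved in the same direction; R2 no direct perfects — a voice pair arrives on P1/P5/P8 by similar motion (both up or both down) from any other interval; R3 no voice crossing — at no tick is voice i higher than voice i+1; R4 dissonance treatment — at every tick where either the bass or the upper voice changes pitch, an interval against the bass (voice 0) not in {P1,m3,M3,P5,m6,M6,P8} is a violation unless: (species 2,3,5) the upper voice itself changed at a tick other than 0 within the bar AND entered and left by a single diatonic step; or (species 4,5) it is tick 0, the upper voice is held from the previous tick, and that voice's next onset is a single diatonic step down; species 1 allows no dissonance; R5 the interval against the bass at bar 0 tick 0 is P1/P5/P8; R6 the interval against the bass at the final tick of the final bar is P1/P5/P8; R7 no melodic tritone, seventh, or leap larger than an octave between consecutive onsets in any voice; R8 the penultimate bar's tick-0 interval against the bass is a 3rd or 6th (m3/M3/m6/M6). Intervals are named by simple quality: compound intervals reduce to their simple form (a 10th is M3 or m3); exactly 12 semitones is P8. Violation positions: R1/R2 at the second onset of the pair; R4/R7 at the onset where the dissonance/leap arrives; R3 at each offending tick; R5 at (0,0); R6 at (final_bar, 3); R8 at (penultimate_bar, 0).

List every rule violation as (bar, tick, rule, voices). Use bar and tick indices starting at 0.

(1, 0, R1, (0, 1))
(1, 0, R3, (1, 2))
(1, 0, R4, (0, 2))
(1, 1, R3, (1, 2))
(1, 2, R3, (1, 2))
(1, 3, R3, (1, 2))
(2, 0, R7, (1,))
(4, 0, R4, (0, 2))
(6, 0, R1, (1, 2))
(8, 0, R1, (1, 2))

bar 0: v0=D3 v1=D4 v2=A4 downbeat P5
bar 1: v0=F3 v1=F4 v2=E4 downbeat M7
bar 2: v0=D3 v1=B3 v2=F4 downbeat m3
bar 3: v0=C3 v1=A3 v2=G4 downbeat P5
bar 4: v0=E3 v1=C4 v2=F4 downbeat m2
bar 5: v0=F3 v1=A3 v2=A4 downbeat M3
bar 6: v0=G3 v1=B3 v2=B4 downbeat M3
bar 7: v0=E3 v1=C4 v2=G4 downbeat m3
bar 8: v0=D3 v1=D4 v2=A4 downbeat P5
  -> R1 @ bar 1 tick 0 v(0, 1): D3/D4 P8 -> F3/F4 P8 similar
  -> R3 @ bar 1 tick 0 v(1, 2): F4 above E4
  -> R4 @ bar 1 tick 0 v(0, 2): F3/E4 M7 untreated
  -> R3 @ bar 1 tick 1 v(1, 2): F4 above E4
  -> R3 @ bar 1 tick 2 v(1, 2): F4 above E4
  -> R3 @ bar 1 tick 3 v(1, 2): F4 above E4
  -> R7 @ bar 2 tick 0 v(1,): F4->B3 leap 6st
  -> R4 @ bar 4 tick 0 v(0, 2): E3/F4 m2 untreated
  -> R1 @ bar 6 tick 0 v(1, 2): A3/A4 P8 -> B3/B4 P8 similar
  -> R1 @ bar 8 tick 0 v(1, 2): C4/G4 P5 -> D4/A4 P5 similar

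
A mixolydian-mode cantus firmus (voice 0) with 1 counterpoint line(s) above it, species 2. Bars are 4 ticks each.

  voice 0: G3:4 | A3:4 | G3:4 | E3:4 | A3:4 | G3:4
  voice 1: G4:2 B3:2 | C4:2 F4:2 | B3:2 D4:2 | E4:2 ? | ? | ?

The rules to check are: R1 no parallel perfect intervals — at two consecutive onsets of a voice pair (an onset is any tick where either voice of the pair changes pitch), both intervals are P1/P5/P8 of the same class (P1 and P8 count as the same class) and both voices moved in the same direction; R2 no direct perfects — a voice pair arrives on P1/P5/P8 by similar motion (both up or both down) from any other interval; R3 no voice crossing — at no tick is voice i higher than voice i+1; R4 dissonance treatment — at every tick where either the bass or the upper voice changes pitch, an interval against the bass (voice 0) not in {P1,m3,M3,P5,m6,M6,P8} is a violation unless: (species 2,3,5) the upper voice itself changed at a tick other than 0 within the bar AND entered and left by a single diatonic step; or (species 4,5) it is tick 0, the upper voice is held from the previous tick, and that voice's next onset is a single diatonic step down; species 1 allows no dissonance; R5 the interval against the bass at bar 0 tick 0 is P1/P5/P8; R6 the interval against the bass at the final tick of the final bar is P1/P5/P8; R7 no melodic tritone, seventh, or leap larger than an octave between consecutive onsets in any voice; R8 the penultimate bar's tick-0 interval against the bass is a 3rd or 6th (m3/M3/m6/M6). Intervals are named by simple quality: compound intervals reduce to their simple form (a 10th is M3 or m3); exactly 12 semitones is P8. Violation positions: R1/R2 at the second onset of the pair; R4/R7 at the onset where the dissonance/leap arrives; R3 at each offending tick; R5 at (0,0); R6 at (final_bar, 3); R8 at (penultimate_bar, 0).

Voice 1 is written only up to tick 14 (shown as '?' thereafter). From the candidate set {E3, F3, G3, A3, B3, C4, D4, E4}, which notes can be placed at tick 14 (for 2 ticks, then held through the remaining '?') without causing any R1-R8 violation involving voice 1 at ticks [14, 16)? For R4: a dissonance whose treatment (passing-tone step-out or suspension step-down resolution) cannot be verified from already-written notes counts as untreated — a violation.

E3: legal
F3: violates R4,R7
G3: legal
A3: violates R4
B3: legal
C4: legal
D4: violates R4
E4: legal

{B3, C4, E3, E4, G3}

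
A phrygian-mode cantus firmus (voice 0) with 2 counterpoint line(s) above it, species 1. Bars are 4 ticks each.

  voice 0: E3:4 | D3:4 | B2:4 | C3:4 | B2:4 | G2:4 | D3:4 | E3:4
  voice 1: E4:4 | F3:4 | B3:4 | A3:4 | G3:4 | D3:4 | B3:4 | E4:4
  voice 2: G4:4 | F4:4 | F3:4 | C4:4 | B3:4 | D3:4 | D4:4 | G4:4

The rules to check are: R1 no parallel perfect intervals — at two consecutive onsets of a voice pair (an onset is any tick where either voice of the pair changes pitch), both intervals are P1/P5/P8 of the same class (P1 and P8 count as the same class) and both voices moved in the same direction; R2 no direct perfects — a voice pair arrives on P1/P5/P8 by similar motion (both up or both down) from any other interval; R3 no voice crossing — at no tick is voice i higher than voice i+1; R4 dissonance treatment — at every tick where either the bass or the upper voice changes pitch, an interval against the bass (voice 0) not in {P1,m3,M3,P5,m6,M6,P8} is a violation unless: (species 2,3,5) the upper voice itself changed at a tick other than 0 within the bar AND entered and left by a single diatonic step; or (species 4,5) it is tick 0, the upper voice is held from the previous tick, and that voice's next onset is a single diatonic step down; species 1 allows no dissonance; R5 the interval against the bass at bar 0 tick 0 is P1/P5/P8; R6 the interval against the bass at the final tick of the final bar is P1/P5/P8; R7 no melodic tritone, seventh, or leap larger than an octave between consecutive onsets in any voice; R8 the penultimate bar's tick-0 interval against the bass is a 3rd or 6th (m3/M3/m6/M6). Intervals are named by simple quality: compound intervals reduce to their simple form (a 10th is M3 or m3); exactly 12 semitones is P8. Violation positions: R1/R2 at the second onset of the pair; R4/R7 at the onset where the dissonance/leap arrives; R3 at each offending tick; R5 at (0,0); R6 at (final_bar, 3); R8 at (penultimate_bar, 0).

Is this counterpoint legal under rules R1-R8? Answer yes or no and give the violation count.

No (18 violations)

bar 0: v0=E3 v1=E4 v2=G4 (m3)
bar 1: v0=D3 v1=F3 v2=F4 (m3)
bar 2: v0=B2 v1=B3 v2=F3 (TT)
bar 3: v0=C3 v1=A3 v2=C4 (P8)
bar 4: v0=B2 v1=G3 v2=B3 (P8)
bar 5: v0=G2 v1=D3 v2=D3 (P5)
bar 6: v0=D3 v1=B3 v2=D4 (P8)
bar 7: v0=E3 v1=E4 v2=G4 (m3)
  R5 @ bar0.0: opens on m3
  R2 @ bar1.0: E4/G4 m3 -> F3/F4 P8 similar
  R7 @ bar1.0: E4->F3 leap 11st
  R3 @ bar2.0: B3 above F3
  R4 @ bar2.0: B2/F3 TT untreated
  R7 @ bar2.0: F3->B3 leap 6st
  R3 @ bar2.1: B3 above F3
  R3 @ bar2.2: B3 above F3
  R3 @ bar2.3: B3 above F3
  R2 @ bar3.0: B2/F3 TT -> C3/C4 P8 similar
  R1 @ bar4.0: C3/C4 P8 -> B2/B3 P8 similar
  R2 @ bar5.0: B2/G3 m6 -> G2/D3 P5 similar
  R2 @ bar5.0: B2/B3 P8 -> G2/D3 P5 similar
  R2 @ bar5.0: G3/B3 M3 -> D3/D3 P1 similar
  R2 @ bar6.0: G2/D3 P5 -> D3/D4 P8 similar
  R8 @ bar6.0: penult P8 not 3rd/6th
  R2 @ bar7.0: D3/B3 M6 -> E3/E4 P8 similar
  R6 @ bar7.3: closes on m3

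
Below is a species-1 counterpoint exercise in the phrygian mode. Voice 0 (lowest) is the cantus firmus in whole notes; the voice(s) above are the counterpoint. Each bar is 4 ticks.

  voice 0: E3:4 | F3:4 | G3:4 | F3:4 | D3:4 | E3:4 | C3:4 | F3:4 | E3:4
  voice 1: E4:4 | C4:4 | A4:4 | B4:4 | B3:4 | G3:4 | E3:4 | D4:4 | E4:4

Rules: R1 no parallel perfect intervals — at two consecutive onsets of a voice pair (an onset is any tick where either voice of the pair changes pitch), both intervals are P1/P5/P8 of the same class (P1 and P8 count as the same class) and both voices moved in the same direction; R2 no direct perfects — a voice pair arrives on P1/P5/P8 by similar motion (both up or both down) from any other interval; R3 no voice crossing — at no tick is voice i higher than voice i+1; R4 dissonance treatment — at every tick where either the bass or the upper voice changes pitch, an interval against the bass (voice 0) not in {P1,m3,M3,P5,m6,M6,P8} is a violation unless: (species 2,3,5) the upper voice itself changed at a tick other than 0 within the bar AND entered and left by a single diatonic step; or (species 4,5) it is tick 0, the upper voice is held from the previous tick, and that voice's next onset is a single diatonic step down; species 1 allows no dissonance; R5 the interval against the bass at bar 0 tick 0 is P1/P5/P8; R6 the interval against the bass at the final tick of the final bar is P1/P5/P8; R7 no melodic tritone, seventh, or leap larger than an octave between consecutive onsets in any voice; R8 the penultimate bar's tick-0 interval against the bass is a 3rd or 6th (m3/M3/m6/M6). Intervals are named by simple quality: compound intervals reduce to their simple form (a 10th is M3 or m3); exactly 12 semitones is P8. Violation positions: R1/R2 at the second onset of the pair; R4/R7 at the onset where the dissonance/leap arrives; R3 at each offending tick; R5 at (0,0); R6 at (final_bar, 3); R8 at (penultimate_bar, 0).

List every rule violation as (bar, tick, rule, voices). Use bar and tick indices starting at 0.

(2, 0, R4, (0, 1))
(3, 0, R4, (0, 1))
(7, 0, R7, (1,))

bar 0: v0=E3 v1=E4 downbeat P8
bar 1: v0=F3 v1=C4 downbeat P5
bar 2: v0=G3 v1=A4 downbeat M2
bar 3: v0=F3 v1=B4 downbeat TT
bar 4: v0=D3 v1=B3 downbeat M6
bar 5: v0=E3 v1=G3 downbeat m3
bar 6: v0=C3 v1=E3 downbeat M3
bar 7: v0=F3 v1=D4 downbeat M6
bar 8: v0=E3 v1=E4 downbeat P8
  -> R4 @ bar 2 tick 0 v(0, 1): G3/A4 M2 untreated
  -> R4 @ bar 3 tick 0 v(0, 1): F3/B4 TT untreated
  -> R7 @ bar 7 tick 0 v(1,): E3->D4 leap 10st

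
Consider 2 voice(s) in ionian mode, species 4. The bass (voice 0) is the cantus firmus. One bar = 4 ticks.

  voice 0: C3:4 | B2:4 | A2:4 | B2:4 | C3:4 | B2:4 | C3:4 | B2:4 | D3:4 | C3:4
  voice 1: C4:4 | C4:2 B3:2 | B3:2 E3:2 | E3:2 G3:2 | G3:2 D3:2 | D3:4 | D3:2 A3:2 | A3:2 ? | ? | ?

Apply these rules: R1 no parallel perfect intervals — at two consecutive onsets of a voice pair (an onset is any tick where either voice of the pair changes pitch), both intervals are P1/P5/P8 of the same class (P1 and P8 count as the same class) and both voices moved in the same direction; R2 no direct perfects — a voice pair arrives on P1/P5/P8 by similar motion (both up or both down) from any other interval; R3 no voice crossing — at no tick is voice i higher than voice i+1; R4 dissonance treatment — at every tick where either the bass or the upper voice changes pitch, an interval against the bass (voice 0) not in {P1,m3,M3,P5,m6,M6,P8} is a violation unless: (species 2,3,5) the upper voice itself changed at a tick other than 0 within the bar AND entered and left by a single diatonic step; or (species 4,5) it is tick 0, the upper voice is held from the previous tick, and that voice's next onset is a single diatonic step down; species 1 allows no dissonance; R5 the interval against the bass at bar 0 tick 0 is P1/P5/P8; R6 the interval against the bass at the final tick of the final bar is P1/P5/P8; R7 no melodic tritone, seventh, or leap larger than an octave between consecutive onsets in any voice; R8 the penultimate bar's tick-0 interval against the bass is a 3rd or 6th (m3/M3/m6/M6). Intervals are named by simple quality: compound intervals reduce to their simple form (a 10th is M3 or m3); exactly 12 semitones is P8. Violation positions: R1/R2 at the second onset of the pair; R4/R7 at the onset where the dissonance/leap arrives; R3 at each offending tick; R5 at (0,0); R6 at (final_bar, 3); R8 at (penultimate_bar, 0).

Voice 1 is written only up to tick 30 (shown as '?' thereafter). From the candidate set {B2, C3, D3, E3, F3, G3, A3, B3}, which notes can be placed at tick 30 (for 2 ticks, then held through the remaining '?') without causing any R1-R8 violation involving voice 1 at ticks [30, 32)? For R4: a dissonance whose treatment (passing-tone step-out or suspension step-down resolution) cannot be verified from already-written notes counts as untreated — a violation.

B2: violates R7
C3: violates R4
D3: legal
E3: violates R4
F3: violates R4
G3: legal
A3: legal
B3: legal

{A3, B3, D3, G3}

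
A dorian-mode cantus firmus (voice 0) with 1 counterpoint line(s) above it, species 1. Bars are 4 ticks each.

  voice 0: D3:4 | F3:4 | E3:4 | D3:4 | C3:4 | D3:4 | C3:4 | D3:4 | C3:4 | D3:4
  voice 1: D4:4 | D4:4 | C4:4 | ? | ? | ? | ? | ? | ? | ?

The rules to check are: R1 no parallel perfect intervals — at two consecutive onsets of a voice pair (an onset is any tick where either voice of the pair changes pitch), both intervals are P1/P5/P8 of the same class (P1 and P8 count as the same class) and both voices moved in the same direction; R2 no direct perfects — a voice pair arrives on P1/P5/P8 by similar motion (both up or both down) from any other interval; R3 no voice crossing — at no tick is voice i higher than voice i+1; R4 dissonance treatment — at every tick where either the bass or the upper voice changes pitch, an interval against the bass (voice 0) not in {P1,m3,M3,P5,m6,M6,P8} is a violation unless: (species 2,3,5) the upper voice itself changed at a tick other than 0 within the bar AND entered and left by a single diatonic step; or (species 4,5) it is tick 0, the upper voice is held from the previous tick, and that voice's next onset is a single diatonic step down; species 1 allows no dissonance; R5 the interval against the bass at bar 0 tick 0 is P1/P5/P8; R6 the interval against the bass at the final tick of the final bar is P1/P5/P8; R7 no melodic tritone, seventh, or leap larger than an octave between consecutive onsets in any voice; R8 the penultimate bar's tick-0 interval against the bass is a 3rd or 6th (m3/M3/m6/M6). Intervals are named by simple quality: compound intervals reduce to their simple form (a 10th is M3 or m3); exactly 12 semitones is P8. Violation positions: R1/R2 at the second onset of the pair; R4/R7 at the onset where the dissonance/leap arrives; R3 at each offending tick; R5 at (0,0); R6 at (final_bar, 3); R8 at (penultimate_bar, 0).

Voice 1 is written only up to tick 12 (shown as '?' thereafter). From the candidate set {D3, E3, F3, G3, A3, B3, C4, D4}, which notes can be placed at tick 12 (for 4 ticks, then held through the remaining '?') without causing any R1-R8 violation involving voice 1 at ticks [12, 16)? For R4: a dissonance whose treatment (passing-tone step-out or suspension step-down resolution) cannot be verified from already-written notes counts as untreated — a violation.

D3: violates R2,R7
E3: violates R4
F3: legal
G3: violates R4
A3: violates R2
B3: legal
C4: violates R4
D4: legal

{B3, D4, F3}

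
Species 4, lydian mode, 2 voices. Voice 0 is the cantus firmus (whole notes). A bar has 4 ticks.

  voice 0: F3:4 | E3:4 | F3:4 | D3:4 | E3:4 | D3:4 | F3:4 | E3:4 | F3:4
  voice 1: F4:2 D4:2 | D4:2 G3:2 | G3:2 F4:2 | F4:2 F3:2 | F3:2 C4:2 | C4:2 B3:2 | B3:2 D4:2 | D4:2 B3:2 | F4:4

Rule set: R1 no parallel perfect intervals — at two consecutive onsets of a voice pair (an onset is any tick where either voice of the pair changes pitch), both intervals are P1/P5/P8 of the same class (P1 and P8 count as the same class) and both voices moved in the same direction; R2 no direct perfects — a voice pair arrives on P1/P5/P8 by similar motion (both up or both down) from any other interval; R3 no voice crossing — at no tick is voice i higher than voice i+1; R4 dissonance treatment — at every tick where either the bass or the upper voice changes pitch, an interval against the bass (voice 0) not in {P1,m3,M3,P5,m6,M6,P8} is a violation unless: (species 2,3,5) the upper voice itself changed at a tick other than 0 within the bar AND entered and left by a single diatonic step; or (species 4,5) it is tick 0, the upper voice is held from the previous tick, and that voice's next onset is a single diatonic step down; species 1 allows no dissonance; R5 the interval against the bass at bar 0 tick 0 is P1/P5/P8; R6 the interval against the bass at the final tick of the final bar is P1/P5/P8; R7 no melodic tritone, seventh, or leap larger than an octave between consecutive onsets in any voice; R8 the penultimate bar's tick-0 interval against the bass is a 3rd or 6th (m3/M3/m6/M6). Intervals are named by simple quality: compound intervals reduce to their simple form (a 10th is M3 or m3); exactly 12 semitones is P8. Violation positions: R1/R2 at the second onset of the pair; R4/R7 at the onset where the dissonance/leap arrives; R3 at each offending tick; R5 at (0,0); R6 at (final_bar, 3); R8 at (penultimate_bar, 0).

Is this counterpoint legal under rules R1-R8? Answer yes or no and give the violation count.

No (9 violations)

bar 0: v0=F3 v1=F4 (P8)
bar 1: v0=E3 v1=D4 (m7)
bar 2: v0=F3 v1=G3 (M2)
bar 3: v0=D3 v1=F4 (m3)
bar 4: v0=E3 v1=F3 (m2)
bar 5: v0=D3 v1=C4 (m7)
bar 6: v0=F3 v1=B3 (TT)
bar 7: v0=E3 v1=D4 (m7)
bar 8: v0=F3 v1=F4 (P8)
  R4 @ bar1.0: E3/D4 m7 untreated
  R4 @ bar2.0: F3/G3 M2 untreated
  R7 @ bar2.2: G3->F4 leap 10st
  R4 @ bar4.0: E3/F3 m2 untreated
  R4 @ bar6.0: F3/B3 TT untreated
  R4 @ bar7.0: E3/D4 m7 untreated
  R8 @ bar7.0: penult m7 not 3rd/6th
  R2 @ bar8.0: E3/B3 P5 -> F3/F4 P8 similar
  R7 @ bar8.0: B3->F4 leap 6st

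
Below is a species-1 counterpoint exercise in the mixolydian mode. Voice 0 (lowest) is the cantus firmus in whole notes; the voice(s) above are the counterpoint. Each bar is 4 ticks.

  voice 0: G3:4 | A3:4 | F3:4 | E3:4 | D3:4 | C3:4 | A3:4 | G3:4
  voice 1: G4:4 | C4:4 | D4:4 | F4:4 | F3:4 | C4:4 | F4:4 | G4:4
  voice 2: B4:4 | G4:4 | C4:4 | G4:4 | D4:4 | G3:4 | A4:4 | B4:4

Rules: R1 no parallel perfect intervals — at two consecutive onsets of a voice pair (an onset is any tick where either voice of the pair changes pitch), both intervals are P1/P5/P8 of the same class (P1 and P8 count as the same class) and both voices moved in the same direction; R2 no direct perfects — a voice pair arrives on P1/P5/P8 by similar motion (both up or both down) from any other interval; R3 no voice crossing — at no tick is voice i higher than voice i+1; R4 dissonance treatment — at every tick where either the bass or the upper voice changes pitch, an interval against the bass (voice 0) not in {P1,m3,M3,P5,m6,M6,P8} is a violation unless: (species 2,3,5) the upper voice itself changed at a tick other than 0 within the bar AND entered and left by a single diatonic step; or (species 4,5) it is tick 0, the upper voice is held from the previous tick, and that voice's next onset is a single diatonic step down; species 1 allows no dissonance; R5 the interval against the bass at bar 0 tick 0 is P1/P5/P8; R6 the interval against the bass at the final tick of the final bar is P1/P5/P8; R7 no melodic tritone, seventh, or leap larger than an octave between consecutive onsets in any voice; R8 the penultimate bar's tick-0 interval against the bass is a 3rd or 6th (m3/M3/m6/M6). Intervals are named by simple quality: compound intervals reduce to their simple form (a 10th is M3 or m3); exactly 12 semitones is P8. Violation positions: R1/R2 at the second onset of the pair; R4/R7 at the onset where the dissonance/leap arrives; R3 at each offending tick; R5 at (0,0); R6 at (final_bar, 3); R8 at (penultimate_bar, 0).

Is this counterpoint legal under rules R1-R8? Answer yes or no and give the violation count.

bar 0: v0=G3 v1=G4 v2=B4 (M3)
bar 1: v0=A3 v1=C4 v2=G4 (m7)
bar 2: v0=F3 v1=D4 v2=C4 (P5)
bar 3: v0=E3 v1=F4 v2=G4 (m3)
bar 4: v0=D3 v1=F3 v2=D4 (P8)
bar 5: v0=C3 v1=C4 v2=G3 (P5)
bar 6: v0=A3 v1=F4 v2=A4 (P8)
bar 7: v0=G3 v1=G4 v2=B4 (M3)
  R5 @ bar0.0: opens on M3
  R2 @ bar1.0: G4/B4 M3 -> C4/G4 P5 similar
  R4 @ bar1.0: A3/G4 m7 untreated
  R2 @ bar2.0: A3/G4 m7 -> F3/C4 P5 similar
  R3 @ bar2.0: D4 above C4
  R3 @ bar2.1: D4 above C4
  R3 @ bar2.2: D4 above C4
  R3 @ bar2.3: D4 above C4
  R4 @ bar3.0: E3/F4 m2 untreated
  R2 @ bar4.0: E3/G4 m3 -> D3/D4 P8 similar
  R2 @ bar5.0: D3/D4 P8 -> C3/G3 P5 similar
  R3 @ bar5.0: C4 above G3
  R3 @ bar5.1: C4 above G3
  R3 @ bar5.2: C4 above G3
  R3 @ bar5.3: C4 above G3
  R2 @ bar6.0: C3/G3 P5 -> A3/A4 P8 similar
  R7 @ bar6.0: G3->A4 leap 14st
  R8 @ bar6.0: penult P8 not 3rd/6th
  R6 @ bar7.3: closes on M3

No (19 violations)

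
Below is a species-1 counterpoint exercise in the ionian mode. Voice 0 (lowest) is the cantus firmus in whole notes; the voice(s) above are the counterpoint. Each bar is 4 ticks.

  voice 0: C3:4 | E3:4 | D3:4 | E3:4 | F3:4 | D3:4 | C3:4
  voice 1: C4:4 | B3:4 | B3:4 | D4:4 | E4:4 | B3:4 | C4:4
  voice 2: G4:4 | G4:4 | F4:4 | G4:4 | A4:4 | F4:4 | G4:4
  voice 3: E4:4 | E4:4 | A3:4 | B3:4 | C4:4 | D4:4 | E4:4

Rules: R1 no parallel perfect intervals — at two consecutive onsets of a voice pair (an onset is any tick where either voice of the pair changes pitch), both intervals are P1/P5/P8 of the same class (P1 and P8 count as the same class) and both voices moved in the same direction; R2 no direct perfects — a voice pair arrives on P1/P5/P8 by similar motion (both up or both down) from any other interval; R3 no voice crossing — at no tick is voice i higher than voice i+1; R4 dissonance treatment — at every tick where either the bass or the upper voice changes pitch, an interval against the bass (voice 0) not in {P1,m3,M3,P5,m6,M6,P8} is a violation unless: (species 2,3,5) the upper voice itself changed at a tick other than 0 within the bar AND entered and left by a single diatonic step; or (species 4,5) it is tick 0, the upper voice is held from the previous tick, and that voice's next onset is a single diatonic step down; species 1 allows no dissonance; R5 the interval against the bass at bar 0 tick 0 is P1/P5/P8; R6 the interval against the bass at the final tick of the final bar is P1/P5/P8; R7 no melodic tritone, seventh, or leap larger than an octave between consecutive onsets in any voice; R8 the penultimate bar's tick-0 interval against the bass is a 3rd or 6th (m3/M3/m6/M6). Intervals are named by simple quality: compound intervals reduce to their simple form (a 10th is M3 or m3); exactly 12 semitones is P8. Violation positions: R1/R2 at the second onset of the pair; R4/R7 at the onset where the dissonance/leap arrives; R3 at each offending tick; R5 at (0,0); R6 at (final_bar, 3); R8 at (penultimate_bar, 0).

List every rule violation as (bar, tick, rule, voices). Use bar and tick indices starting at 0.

(0, 0, R3, (2, 3))
(0, 0, R5, (0, 3))
(0, 1, R3, (2, 3))
(0, 2, R3, (2, 3))
(0, 3, R3, (2, 3))
(1, 0, R3, (2, 3))
(1, 1, R3, (2, 3))
(1, 2, R3, (2, 3))
(1, 3, R3, (2, 3))
(2, 0, R2, (0, 3))
(2, 0, R3, (2, 3))
(2, 1, R3, (2, 3))
(2, 2, R3, (2, 3))
(2, 3, R3, (2, 3))
(3, 0, R1, (0, 3))
(3, 0, R3, (2, 3))
(3, 0, R4, (0, 1))
(3, 1, R3, (2, 3))
(3, 2, R3, (2, 3))
(3, 3, R3, (2, 3))
(4, 0, R1, (0, 3))
(4, 0, R3, (2, 3))
(4, 0, R4, (0, 1))
(4, 1, R3, (2, 3))
(4, 2, R3, (2, 3))
(4, 3, R3, (2, 3))
(5, 0, R3, (2, 3))
(5, 0, R8, (0, 3))
(5, 1, R3, (2, 3))
(5, 2, R3, (2, 3))
(5, 3, R3, (2, 3))
(6, 0, R2, (1, 2))
(6, 0, R3, (2, 3))
(6, 1, R3, (2, 3))
(6, 2, R3, (2, 3))
(6, 3, R3, (2, 3))
(6, 3, R6, (0, 3))

bar 0: v0=C3 v1=C4 v2=G4 v3=E4 downbeat M3
bar 1: v0=E3 v1=B3 v2=G4 v3=E4 downbeat P8
bar 2: v0=D3 v1=B3 v2=F4 v3=A3 downbeat P5
bar 3: v0=E3 v1=D4 v2=G4 v3=B3 downbeat P5
bar 4: v0=F3 v1=E4 v2=A4 v3=C4 downbeat P5
bar 5: v0=D3 v1=B3 v2=F4 v3=D4 downbeat P8
bar 6: v0=C3 v1=C4 v2=G4 v3=E4 downbeat M3
  -> R3 @ bar 0 tick 0 v(2, 3): G4 above E4
  -> R5 @ bar 0 tick 0 v(0, 3): opens on M3
  -> R3 @ bar 0 tick 1 v(2, 3): G4 above E4
  -> R3 @ bar 0 tick 2 v(2, 3): G4 above E4
  -> R3 @ bar 0 tick 3 v(2, 3): G4 above E4
  -> R3 @ bar 1 tick 0 v(2, 3): G4 above E4
  -> R3 @ bar 1 tick 1 v(2, 3): G4 above E4
  -> R3 @ bar 1 tick 2 v(2, 3): G4 above E4
  -> R3 @ bar 1 tick 3 v(2, 3): G4 above E4
  -> R2 @ bar 2 tick 0 v(0, 3): E3/E4 P8 -> D3/A3 P5 similar
  -> R3 @ bar 2 tick 0 v(2, 3): F4 above A3
  -> R3 @ bar 2 tick 1 v(2, 3): F4 above A3
  -> R3 @ bar 2 tick 2 v(2, 3): F4 above A3
  -> R3 @ bar 2 tick 3 v(2, 3): F4 above A3
  -> R1 @ bar 3 tick 0 v(0, 3): D3/A3 P5 -> E3/B3 P5 similar
  -> R3 @ bar 3 tick 0 v(2, 3): G4 above B3
  -> R4 @ bar 3 tick 0 v(0, 1): E3/D4 m7 untreated
  -> R3 @ bar 3 tick 1 v(2, 3): G4 above B3
  -> R3 @ bar 3 tick 2 v(2, 3): G4 above B3
  -> R3 @ bar 3 tick 3 v(2, 3): G4 above B3
  -> R1 @ bar 4 tick 0 v(0, 3): E3/B3 P5 -> F3/C4 P5 similar
  -> R3 @ bar 4 tick 0 v(2, 3): A4 above C4
  -> R4 @ bar 4 tick 0 v(0, 1): F3/E4 M7 untreated
  -> R3 @ bar 4 tick 1 v(2, 3): A4 above C4
  -> R3 @ bar 4 tick 2 v(2, 3): A4 above C4
  -> R3 @ bar 4 tick 3 v(2, 3): A4 above C4
  -> R3 @ bar 5 tick 0 v(2, 3): F4 above D4
  -> R8 @ bar 5 tick 0 v(0, 3): penult P8 not 3rd/6th
  -> R3 @ bar 5 tick 1 v(2, 3): F4 above D4
  -> R3 @ bar 5 tick 2 v(2, 3): F4 above D4
  -> R3 @ bar 5 tick 3 v(2, 3): F4 above D4
  -> R2 @ bar 6 tick 0 v(1, 2): B3/F4 TT -> C4/G4 P5 similar
  -> R3 @ bar 6 tick 0 v(2, 3): G4 above E4
  -> R3 @ bar 6 tick 1 v(2, 3): G4 above E4
  -> R3 @ bar 6 tick 2 v(2, 3): G4 above E4
  -> R3 @ bar 6 tick 3 v(2, 3): G4 above E4
  -> R6 @ bar 6 tick 3 v(0, 3): closes on M3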